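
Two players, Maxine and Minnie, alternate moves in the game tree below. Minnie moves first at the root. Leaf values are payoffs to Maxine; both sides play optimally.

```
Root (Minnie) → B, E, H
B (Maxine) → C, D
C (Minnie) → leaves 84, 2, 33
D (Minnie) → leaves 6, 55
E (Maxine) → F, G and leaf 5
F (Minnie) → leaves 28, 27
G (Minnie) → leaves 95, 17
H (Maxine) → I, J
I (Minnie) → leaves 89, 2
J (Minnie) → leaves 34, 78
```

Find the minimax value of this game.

C (Minnie): min(84, 2, 33) = 2
D (Minnie): min(6, 55) = 6
B (Maxine): max(2, 6) = 6
F (Minnie): min(28, 27) = 27
G (Minnie): min(95, 17) = 17
E (Maxine): max(27, 17, 5) = 27
I (Minnie): min(89, 2) = 2
J (Minnie): min(34, 78) = 34
H (Maxine): max(2, 34) = 34
Root (Minnie): min(6, 27, 34) = 6

6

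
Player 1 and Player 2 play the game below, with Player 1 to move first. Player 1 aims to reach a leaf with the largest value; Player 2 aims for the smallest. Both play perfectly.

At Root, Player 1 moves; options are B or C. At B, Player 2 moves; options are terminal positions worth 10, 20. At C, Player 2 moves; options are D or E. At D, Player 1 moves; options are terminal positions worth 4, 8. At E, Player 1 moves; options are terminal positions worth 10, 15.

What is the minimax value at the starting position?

B (Player 2): min(10, 20) = 10
D (Player 1): max(4, 8) = 8
E (Player 1): max(10, 15) = 15
C (Player 2): min(8, 15) = 8
Root (Player 1): max(10, 8) = 10

10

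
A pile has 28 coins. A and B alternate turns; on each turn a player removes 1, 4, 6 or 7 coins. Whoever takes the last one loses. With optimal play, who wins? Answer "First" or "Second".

First

i:   0  1  2  3  4  5  6  7  8  9 10 11 12 13 14 15 16 17 18 19 20 21 22 23 24 25 26 27 28
     W  L  W  L  W  W  L  W  W  W  W  L  W  W  L  W  L  W  W  L  W  W  W  W  L  W  W  L  W
Position 28 is W, so the first player wins.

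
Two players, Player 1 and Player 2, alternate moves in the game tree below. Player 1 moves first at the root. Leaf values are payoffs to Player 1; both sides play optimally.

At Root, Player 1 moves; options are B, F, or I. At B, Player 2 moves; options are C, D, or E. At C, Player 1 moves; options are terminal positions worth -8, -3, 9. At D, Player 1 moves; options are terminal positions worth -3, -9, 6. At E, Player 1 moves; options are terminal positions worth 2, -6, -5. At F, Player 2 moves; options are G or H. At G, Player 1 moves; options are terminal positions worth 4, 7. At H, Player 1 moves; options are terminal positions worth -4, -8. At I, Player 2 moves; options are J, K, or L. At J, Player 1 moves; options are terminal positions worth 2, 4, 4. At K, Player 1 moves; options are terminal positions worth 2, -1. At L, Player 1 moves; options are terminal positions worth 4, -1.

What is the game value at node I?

J: max(2, 4, 4) = 4
K: max(2, -1) = 2
L: max(4, -1) = 4
I: min(4, 2, 4) = 2

2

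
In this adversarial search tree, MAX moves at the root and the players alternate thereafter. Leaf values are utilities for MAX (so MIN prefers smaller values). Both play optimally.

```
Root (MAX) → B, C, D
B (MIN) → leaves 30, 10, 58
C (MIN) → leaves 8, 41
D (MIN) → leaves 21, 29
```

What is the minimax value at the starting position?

21

B (MIN): min(30, 10, 58) = 10
C (MIN): min(8, 41) = 8
D (MIN): min(21, 29) = 21
Root (MAX): max(10, 8, 21) = 21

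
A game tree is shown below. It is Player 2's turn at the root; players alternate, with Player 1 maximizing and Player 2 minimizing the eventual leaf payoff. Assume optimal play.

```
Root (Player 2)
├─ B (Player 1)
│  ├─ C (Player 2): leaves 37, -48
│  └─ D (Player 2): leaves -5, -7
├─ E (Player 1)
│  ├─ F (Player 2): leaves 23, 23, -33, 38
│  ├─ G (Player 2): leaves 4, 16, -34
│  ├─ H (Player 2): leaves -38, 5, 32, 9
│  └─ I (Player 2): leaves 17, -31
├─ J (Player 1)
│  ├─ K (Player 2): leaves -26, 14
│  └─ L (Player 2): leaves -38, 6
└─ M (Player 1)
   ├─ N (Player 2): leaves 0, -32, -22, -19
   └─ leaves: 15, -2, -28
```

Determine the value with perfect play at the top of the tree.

-31

C (Player 2): min(37, -48) = -48
D (Player 2): min(-5, -7) = -7
B (Player 1): max(-48, -7) = -7
F (Player 2): min(23, 23, -33, 38) = -33
G (Player 2): min(4, 16, -34) = -34
H (Player 2): min(-38, 5, 32, 9) = -38
I (Player 2): min(17, -31) = -31
E (Player 1): max(-33, -34, -38, -31) = -31
K (Player 2): min(-26, 14) = -26
L (Player 2): min(-38, 6) = -38
J (Player 1): max(-26, -38) = -26
N (Player 2): min(0, -32, -22, -19) = -32
M (Player 1): max(-32, 15, -2, -28) = 15
Root (Player 2): min(-7, -31, -26, 15) = -31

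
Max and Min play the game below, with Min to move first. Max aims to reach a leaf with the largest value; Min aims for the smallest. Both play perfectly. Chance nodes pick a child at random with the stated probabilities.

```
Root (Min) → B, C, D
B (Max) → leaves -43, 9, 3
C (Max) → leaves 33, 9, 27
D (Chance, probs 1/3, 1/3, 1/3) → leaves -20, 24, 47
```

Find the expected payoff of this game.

9

B (Max): max(-43, 9, 3) = 9
C (Max): max(33, 9, 27) = 33
D (Chance): 1/3·-20 + 1/3·24 + 1/3·47 = 17
Root (Min): min(9, 33, 17) = 9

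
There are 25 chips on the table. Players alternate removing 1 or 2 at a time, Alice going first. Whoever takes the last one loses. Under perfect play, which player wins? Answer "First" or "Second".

Second

i:   0  1  2  3  4  5  6  7  8  9 10 11 12 13 14 15 16 17 18 19 20 21 22 23 24 25
     W  L  W  W  L  W  W  L  W  W  L  W  W  L  W  W  L  W  W  L  W  W  L  W  W  L
Position 25 is L, so the second player wins.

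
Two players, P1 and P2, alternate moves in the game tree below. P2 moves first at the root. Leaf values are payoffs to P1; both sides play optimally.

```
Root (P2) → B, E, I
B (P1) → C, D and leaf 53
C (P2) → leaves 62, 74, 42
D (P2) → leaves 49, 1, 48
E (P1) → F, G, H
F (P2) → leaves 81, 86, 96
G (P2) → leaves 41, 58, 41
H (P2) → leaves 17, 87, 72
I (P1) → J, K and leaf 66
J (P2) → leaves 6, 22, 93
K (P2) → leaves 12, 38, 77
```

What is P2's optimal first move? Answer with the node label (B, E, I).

B

C (P2): min(62, 74, 42) = 42
D (P2): min(49, 1, 48) = 1
B (P1): max(42, 1, 53) = 53
F (P2): min(81, 86, 96) = 81
G (P2): min(41, 58, 41) = 41
H (P2): min(17, 87, 72) = 17
E (P1): max(81, 41, 17) = 81
J (P2): min(6, 22, 93) = 6
K (P2): min(12, 38, 77) = 12
I (P1): max(6, 12, 66) = 66
Root (P2): min(53, 81, 66) = 53
P2 picks the child with the lowest value: B (value 53).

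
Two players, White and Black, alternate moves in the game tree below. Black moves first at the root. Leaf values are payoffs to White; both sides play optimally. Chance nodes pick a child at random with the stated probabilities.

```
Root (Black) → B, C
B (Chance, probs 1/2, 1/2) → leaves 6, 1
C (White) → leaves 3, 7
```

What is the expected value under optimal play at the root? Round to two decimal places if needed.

3.5

B (Chance): 1/2·6 + 1/2·1 = 3.5
C (White): max(3, 7) = 7
Root (Black): min(3.5, 7) = 3.5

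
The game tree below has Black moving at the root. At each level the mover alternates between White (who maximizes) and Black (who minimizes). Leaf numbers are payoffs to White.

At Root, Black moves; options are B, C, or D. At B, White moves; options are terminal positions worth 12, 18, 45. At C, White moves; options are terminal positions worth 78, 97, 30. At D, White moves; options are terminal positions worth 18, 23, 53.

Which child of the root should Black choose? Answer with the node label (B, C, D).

B (White): max(12, 18, 45) = 45
C (White): max(78, 97, 30) = 97
D (White): max(18, 23, 53) = 53
Root (Black): min(45, 97, 53) = 45
Black picks the child with the lowest value: B (value 45).

B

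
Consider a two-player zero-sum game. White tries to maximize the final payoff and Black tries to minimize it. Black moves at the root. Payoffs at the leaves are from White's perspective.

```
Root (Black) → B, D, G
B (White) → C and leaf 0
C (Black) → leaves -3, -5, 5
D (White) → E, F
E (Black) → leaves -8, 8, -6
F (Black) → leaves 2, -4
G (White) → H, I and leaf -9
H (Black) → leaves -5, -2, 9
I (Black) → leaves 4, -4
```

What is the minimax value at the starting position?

-4

C (Black): min(-3, -5, 5) = -5
B (White): max(-5, 0) = 0
E (Black): min(-8, 8, -6) = -8
F (Black): min(2, -4) = -4
D (White): max(-8, -4) = -4
H (Black): min(-5, -2, 9) = -5
I (Black): min(4, -4) = -4
G (White): max(-5, -4, -9) = -4
Root (Black): min(0, -4, -4) = -4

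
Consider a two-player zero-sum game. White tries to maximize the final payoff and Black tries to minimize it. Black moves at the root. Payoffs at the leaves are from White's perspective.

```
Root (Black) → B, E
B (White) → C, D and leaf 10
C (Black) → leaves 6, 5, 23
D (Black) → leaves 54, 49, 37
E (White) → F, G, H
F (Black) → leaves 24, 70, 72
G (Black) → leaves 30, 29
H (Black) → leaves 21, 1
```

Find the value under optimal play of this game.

C (Black): min(6, 5, 23) = 5
D (Black): min(54, 49, 37) = 37
B (White): max(5, 37, 10) = 37
F (Black): min(24, 70, 72) = 24
G (Black): min(30, 29) = 29
H (Black): min(21, 1) = 1
E (White): max(24, 29, 1) = 29
Root (Black): min(37, 29) = 29

29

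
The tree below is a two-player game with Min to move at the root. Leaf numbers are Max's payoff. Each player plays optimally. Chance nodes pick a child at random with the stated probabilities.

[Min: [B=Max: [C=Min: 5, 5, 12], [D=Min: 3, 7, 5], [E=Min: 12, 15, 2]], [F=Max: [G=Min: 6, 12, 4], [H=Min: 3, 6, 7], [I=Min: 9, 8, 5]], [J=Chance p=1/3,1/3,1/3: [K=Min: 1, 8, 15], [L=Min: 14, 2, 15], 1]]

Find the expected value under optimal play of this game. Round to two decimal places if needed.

1.33

C (Min): min(5, 5, 12) = 5
D (Min): min(3, 7, 5) = 3
E (Min): min(12, 15, 2) = 2
B (Max): max(5, 3, 2) = 5
G (Min): min(6, 12, 4) = 4
H (Min): min(3, 6, 7) = 3
I (Min): min(9, 8, 5) = 5
F (Max): max(4, 3, 5) = 5
K (Min): min(1, 8, 15) = 1
L (Min): min(14, 2, 15) = 2
J (Chance): 1/3·1 + 1/3·2 + 1/3·1 = 1.33
Root (Min): min(5, 5, 1.33) = 1.33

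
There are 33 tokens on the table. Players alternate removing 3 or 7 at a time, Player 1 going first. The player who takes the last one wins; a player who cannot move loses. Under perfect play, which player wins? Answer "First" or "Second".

First

W/L table (W = player to move can force a win):
i:   0  1  2  3  4  5  6  7  8  9 10 11 12 13 14 15 16 17 18 19 20 21 22 23 24 25 26 27 28 29 30 31 32 33
     L  L  L  W  W  W  L  W  W  W  L  L  L  W  W  W  L  W  W  W  L  L  L  W  W  W  L  W  W  W  L  L  L  W
Position 33 is W, so the first player wins.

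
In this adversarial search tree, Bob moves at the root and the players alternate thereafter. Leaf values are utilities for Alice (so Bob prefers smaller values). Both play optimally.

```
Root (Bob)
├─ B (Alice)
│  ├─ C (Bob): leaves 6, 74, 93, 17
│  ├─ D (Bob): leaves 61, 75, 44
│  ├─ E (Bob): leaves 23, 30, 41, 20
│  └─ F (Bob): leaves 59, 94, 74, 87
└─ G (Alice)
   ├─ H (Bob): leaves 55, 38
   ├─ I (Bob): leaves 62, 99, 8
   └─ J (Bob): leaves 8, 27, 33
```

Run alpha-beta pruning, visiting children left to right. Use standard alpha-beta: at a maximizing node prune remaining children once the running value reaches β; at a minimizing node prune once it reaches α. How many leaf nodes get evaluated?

C [α=-∞,β=+∞]: v=6
D [α=6,β=+∞]: v=44
E [α=44,β=+∞]: v=23 after child 1 ≤ α → α-cutoff, skip 3
F [α=44,β=+∞]: v=59
B [α=-∞,β=+∞]: v=59
H [α=-∞,β=59]: v=38
I [α=38,β=59]: v=8
J [α=38,β=59]: v=8 after child 1 ≤ α → α-cutoff, skip 2
G [α=-∞,β=59]: v=38
Root [α=-∞,β=+∞]: v=38
Leaves evaluated: 18 of 23.

18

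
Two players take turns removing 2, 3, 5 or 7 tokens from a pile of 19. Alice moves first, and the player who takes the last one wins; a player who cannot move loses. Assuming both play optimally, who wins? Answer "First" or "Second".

Second

Mark each pile size as W (mover wins) or L (mover loses):
i:   0  1  2  3  4  5  6  7  8  9 10 11 12 13 14 15 16 17 18 19
     L  L  W  W  W  W  W  W  W  L  L  W  W  W  W  W  W  W  L  L
Position 19 is L, so the second player wins.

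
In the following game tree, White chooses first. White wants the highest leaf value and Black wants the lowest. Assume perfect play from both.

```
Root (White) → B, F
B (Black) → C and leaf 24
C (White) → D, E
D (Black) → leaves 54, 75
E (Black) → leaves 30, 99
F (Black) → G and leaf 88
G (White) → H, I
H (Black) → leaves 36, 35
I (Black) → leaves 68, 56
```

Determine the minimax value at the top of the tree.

D (Black): min(54, 75) = 54
E (Black): min(30, 99) = 30
C (White): max(54, 30) = 54
B (Black): min(54, 24) = 24
H (Black): min(36, 35) = 35
I (Black): min(68, 56) = 56
G (White): max(35, 56) = 56
F (Black): min(56, 88) = 56
Root (White): max(24, 56) = 56

56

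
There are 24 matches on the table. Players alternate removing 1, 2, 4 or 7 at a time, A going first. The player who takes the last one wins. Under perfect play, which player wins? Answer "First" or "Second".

Positions where the player to move wins (W) vs loses (L):
i:   0  1  2  3  4  5  6  7  8  9 10 11 12 13 14 15 16 17 18 19 20 21 22 23 24
     L  W  W  L  W  W  L  W  W  L  W  W  L  W  W  L  W  W  L  W  W  L  W  W  L
Position 24 is L, so the second player wins.

Second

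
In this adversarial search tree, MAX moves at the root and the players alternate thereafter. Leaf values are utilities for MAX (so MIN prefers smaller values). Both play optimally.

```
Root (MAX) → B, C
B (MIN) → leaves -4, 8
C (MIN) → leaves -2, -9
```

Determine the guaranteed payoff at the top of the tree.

B (MIN): min(-4, 8) = -4
C (MIN): min(-2, -9) = -9
Root (MAX): max(-4, -9) = -4

-4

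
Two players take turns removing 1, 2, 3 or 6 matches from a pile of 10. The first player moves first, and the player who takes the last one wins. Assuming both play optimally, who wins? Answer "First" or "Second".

Positions where the player to move wins (W) vs loses (L):
i:   0  1  2  3  4  5  6  7  8  9 10
     L  W  W  W  L  W  W  W  L  W  W
Position 10 is W, so the first player wins.

First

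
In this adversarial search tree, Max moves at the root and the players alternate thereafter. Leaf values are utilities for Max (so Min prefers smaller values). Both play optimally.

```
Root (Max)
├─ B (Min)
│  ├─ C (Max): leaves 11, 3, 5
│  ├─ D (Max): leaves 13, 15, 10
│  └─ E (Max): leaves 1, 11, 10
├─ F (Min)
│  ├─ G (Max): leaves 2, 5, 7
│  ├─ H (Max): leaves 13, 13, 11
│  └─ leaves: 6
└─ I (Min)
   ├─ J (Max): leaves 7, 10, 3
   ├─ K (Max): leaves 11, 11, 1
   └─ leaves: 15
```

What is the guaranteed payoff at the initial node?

11

C (Max): max(11, 3, 5) = 11
D (Max): max(13, 15, 10) = 15
E (Max): max(1, 11, 10) = 11
B (Min): min(11, 15, 11) = 11
G (Max): max(2, 5, 7) = 7
H (Max): max(13, 13, 11) = 13
F (Min): min(7, 13, 6) = 6
J (Max): max(7, 10, 3) = 10
K (Max): max(11, 11, 1) = 11
I (Min): min(10, 11, 15) = 10
Root (Max): max(11, 6, 10) = 11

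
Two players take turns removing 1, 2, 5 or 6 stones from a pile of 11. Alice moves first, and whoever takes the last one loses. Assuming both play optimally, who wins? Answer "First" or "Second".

Second

Positions where the player to move wins (W) vs loses (L):
i:   0  1  2  3  4  5  6  7  8  9 10 11
     W  L  W  W  L  W  W  W  L  W  W  L
Position 11 is L, so the second player wins.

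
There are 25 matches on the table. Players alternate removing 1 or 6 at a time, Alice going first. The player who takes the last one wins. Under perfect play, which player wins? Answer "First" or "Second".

Second

Positions where the player to move wins (W) vs loses (L):
i:   0  1  2  3  4  5  6  7  8  9 10 11 12 13 14 15 16 17 18 19 20 21 22 23 24 25
     L  W  L  W  L  W  W  L  W  L  W  L  W  W  L  W  L  W  L  W  W  L  W  L  W  L
Position 25 is L, so the second player wins.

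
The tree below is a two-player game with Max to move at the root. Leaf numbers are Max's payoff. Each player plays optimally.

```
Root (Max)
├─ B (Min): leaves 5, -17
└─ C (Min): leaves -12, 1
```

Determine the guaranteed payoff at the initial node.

B (Min): min(5, -17) = -17
C (Min): min(-12, 1) = -12
Root (Max): max(-17, -12) = -12

-12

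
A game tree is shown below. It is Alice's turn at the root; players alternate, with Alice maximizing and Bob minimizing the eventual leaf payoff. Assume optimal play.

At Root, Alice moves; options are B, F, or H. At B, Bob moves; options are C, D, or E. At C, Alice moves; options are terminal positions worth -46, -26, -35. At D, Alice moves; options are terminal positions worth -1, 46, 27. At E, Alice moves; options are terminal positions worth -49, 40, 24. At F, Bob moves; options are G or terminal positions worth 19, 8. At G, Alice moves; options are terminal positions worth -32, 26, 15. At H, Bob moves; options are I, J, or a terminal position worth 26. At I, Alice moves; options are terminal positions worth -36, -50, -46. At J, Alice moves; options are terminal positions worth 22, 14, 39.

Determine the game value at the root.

C (Alice): max(-46, -26, -35) = -26
D (Alice): max(-1, 46, 27) = 46
E (Alice): max(-49, 40, 24) = 40
B (Bob): min(-26, 46, 40) = -26
G (Alice): max(-32, 26, 15) = 26
F (Bob): min(26, 19, 8) = 8
I (Alice): max(-36, -50, -46) = -36
J (Alice): max(22, 14, 39) = 39
H (Bob): min(-36, 39, 26) = -36
Root (Alice): max(-26, 8, -36) = 8

8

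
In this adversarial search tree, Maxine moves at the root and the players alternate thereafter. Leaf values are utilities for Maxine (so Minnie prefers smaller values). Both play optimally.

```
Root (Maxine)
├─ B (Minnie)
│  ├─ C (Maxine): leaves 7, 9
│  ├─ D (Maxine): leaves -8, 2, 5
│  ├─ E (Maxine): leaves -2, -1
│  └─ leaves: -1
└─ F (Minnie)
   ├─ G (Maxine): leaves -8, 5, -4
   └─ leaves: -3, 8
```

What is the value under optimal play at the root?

C (Maxine): max(7, 9) = 9
D (Maxine): max(-8, 2, 5) = 5
E (Maxine): max(-2, -1) = -1
B (Minnie): min(9, 5, -1, -1) = -1
G (Maxine): max(-8, 5, -4) = 5
F (Minnie): min(5, -3, 8) = -3
Root (Maxine): max(-1, -3) = -1

-1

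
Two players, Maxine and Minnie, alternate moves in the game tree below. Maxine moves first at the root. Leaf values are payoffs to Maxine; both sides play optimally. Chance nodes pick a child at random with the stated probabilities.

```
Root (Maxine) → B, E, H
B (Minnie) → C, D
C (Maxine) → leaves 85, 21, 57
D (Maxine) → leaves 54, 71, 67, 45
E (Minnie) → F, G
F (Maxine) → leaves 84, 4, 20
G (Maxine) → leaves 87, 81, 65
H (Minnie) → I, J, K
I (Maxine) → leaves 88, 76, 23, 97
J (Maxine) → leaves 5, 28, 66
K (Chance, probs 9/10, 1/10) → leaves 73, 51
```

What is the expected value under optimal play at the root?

C (Maxine): max(85, 21, 57) = 85
D (Maxine): max(54, 71, 67, 45) = 71
B (Minnie): min(85, 71) = 71
F (Maxine): max(84, 4, 20) = 84
G (Maxine): max(87, 81, 65) = 87
E (Minnie): min(84, 87) = 84
I (Maxine): max(88, 76, 23, 97) = 97
J (Maxine): max(5, 28, 66) = 66
K (Chance): 9/10·73 + 1/10·51 = 70.8
H (Minnie): min(97, 66, 70.8) = 66
Root (Maxine): max(71, 84, 66) = 84

84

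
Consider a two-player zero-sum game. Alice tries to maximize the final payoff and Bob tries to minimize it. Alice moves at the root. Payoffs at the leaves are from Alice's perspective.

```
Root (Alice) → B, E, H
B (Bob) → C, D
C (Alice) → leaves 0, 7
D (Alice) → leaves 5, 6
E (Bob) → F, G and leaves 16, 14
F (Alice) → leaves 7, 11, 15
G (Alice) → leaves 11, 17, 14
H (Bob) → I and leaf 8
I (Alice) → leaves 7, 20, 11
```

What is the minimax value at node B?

6

C: max(0, 7) = 7
D: max(5, 6) = 6
B: min(7, 6) = 6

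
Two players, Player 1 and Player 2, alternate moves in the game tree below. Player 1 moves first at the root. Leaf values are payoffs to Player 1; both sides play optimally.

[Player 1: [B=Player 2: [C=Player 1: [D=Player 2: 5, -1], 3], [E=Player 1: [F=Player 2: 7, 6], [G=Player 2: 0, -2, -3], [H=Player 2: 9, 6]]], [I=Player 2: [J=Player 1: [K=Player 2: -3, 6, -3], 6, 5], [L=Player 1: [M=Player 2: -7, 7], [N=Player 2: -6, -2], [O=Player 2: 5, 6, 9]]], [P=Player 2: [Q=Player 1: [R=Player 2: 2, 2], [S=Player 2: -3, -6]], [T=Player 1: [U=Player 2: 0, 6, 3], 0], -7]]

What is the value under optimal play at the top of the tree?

D (Player 2): min(5, -1) = -1
C (Player 1): max(-1, 3) = 3
F (Player 2): min(7, 6) = 6
G (Player 2): min(0, -2, -3) = -3
H (Player 2): min(9, 6) = 6
E (Player 1): max(6, -3, 6) = 6
B (Player 2): min(3, 6) = 3
K (Player 2): min(-3, 6, -3) = -3
J (Player 1): max(-3, 6, 5) = 6
M (Player 2): min(-7, 7) = -7
N (Player 2): min(-6, -2) = -6
O (Player 2): min(5, 6, 9) = 5
L (Player 1): max(-7, -6, 5) = 5
I (Player 2): min(6, 5) = 5
R (Player 2): min(2, 2) = 2
S (Player 2): min(-3, -6) = -6
Q (Player 1): max(2, -6) = 2
U (Player 2): min(0, 6, 3) = 0
T (Player 1): max(0, 0) = 0
P (Player 2): min(2, 0, -7) = -7
Root (Player 1): max(3, 5, -7) = 5

5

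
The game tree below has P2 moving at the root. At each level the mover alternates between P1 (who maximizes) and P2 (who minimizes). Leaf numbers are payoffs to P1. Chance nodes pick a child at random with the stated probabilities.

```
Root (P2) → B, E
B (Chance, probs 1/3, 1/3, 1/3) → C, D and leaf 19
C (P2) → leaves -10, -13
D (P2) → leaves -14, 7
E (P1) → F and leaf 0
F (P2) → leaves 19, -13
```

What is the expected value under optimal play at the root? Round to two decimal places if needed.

C (P2): min(-10, -13) = -13
D (P2): min(-14, 7) = -14
B (Chance): 1/3·-13 + 1/3·-14 + 1/3·19 = -2.67
F (P2): min(19, -13) = -13
E (P1): max(-13, 0) = 0
Root (P2): min(-2.67, 0) = -2.67

-2.67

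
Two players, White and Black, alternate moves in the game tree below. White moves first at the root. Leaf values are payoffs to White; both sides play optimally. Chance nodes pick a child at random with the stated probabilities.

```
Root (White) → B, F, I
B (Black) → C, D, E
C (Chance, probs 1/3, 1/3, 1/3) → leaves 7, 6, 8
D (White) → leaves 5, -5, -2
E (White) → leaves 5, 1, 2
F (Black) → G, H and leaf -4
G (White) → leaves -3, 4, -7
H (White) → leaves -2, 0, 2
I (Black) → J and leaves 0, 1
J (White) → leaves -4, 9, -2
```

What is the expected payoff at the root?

C (Chance): 1/3·7 + 1/3·6 + 1/3·8 = 7
D (White): max(5, -5, -2) = 5
E (White): max(5, 1, 2) = 5
B (Black): min(7, 5, 5) = 5
G (White): max(-3, 4, -7) = 4
H (White): max(-2, 0, 2) = 2
F (Black): min(4, 2, -4) = -4
J (White): max(-4, 9, -2) = 9
I (Black): min(9, 0, 1) = 0
Root (White): max(5, -4, 0) = 5

5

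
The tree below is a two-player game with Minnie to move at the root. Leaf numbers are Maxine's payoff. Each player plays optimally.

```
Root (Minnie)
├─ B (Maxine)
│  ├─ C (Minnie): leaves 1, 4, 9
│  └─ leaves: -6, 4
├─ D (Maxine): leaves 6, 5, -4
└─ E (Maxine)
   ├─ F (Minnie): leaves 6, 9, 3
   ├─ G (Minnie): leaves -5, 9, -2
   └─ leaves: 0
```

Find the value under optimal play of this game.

C (Minnie): min(1, 4, 9) = 1
B (Maxine): max(1, -6, 4) = 4
D (Maxine): max(6, 5, -4) = 6
F (Minnie): min(6, 9, 3) = 3
G (Minnie): min(-5, 9, -2) = -5
E (Maxine): max(3, -5, 0) = 3
Root (Minnie): min(4, 6, 3) = 3

3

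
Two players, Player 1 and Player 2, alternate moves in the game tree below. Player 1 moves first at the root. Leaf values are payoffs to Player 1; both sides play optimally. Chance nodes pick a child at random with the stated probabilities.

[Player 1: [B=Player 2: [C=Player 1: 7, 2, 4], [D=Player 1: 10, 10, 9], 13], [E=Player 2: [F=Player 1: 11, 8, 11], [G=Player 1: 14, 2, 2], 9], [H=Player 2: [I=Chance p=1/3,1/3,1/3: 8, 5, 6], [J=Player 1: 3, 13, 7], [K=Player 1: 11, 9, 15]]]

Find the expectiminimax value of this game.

9

C (Player 1): max(7, 2, 4) = 7
D (Player 1): max(10, 10, 9) = 10
B (Player 2): min(7, 10, 13) = 7
F (Player 1): max(11, 8, 11) = 11
G (Player 1): max(14, 2, 2) = 14
E (Player 2): min(11, 14, 9) = 9
I (Chance): 1/3·8 + 1/3·5 + 1/3·6 = 6.33
J (Player 1): max(3, 13, 7) = 13
K (Player 1): max(11, 9, 15) = 15
H (Player 2): min(6.33, 13, 15) = 6.33
Root (Player 1): max(7, 9, 6.33) = 9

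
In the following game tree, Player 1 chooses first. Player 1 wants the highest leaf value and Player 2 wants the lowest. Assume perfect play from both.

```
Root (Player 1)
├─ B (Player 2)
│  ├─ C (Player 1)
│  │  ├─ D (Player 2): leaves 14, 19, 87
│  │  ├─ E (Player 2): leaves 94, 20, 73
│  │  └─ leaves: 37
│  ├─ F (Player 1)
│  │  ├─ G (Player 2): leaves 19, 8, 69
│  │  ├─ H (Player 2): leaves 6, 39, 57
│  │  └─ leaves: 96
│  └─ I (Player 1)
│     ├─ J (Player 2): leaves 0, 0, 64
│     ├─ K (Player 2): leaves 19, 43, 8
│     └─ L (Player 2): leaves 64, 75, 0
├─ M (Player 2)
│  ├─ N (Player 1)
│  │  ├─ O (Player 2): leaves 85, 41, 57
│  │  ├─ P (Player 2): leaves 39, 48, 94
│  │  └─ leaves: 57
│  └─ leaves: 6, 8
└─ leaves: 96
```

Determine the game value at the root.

D (Player 2): min(14, 19, 87) = 14
E (Player 2): min(94, 20, 73) = 20
C (Player 1): max(14, 20, 37) = 37
G (Player 2): min(19, 8, 69) = 8
H (Player 2): min(6, 39, 57) = 6
F (Player 1): max(8, 6, 96) = 96
J (Player 2): min(0, 0, 64) = 0
K (Player 2): min(19, 43, 8) = 8
L (Player 2): min(64, 75, 0) = 0
I (Player 1): max(0, 8, 0) = 8
B (Player 2): min(37, 96, 8) = 8
O (Player 2): min(85, 41, 57) = 41
P (Player 2): min(39, 48, 94) = 39
N (Player 1): max(41, 39, 57) = 57
M (Player 2): min(57, 6, 8) = 6
Root (Player 1): max(8, 6, 96) = 96

96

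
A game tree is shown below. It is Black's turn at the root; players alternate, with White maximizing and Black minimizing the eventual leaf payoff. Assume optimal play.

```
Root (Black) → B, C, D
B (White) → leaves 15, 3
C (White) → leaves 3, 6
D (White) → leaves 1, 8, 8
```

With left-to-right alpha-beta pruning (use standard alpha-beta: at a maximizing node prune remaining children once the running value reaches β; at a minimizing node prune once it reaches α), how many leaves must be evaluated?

6

B [α=-∞,β=+∞]: v=15
C [α=-∞,β=15]: v=6
D [α=-∞,β=6]: v=8 after child 2 ≥ β → β-cutoff, skip 1
Root [α=-∞,β=+∞]: v=6
Leaves evaluated: 6 of 7.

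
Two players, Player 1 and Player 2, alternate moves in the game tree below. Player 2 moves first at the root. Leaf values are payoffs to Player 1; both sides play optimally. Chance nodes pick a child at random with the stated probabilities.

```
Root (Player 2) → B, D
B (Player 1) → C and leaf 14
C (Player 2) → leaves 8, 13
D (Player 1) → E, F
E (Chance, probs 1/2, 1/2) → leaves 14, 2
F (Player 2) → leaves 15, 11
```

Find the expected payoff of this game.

C (Player 2): min(8, 13) = 8
B (Player 1): max(8, 14) = 14
E (Chance): 1/2·14 + 1/2·2 = 8
F (Player 2): min(15, 11) = 11
D (Player 1): max(8, 11) = 11
Root (Player 2): min(14, 11) = 11

11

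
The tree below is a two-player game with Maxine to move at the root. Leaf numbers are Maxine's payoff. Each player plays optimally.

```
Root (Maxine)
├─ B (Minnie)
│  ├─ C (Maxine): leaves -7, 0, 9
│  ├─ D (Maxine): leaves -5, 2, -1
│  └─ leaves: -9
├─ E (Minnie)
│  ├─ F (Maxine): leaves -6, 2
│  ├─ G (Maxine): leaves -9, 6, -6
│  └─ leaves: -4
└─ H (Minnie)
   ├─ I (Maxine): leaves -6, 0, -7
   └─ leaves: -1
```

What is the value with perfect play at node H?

I: max(-6, 0, -7) = 0
H: min(0, -1) = -1

-1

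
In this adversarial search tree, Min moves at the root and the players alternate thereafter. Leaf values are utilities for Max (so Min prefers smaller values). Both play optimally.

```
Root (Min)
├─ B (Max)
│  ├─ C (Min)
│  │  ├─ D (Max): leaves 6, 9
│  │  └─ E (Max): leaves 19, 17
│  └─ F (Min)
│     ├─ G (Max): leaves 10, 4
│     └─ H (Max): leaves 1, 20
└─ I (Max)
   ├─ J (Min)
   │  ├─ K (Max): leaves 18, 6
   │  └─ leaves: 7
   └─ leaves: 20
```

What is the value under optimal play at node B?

10

D: max(6, 9) = 9
E: max(19, 17) = 19
C: min(9, 19) = 9
G: max(10, 4) = 10
H: max(1, 20) = 20
F: min(10, 20) = 10
B: max(9, 10) = 10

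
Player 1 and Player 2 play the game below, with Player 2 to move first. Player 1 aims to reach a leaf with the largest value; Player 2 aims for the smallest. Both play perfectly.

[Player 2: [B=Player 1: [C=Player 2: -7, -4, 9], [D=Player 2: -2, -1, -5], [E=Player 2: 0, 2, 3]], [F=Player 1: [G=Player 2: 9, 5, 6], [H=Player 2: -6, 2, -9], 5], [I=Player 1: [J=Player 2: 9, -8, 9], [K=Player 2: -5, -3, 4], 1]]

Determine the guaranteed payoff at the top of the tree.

0

C (Player 2): min(-7, -4, 9) = -7
D (Player 2): min(-2, -1, -5) = -5
E (Player 2): min(0, 2, 3) = 0
B (Player 1): max(-7, -5, 0) = 0
G (Player 2): min(9, 5, 6) = 5
H (Player 2): min(-6, 2, -9) = -9
F (Player 1): max(5, -9, 5) = 5
J (Player 2): min(9, -8, 9) = -8
K (Player 2): min(-5, -3, 4) = -5
I (Player 1): max(-8, -5, 1) = 1
Root (Player 2): min(0, 5, 1) = 0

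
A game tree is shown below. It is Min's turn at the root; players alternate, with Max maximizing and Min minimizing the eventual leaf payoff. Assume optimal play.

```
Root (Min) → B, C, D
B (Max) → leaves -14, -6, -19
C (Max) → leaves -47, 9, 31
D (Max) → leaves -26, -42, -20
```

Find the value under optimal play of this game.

B (Max): max(-14, -6, -19) = -6
C (Max): max(-47, 9, 31) = 31
D (Max): max(-26, -42, -20) = -20
Root (Min): min(-6, 31, -20) = -20

-20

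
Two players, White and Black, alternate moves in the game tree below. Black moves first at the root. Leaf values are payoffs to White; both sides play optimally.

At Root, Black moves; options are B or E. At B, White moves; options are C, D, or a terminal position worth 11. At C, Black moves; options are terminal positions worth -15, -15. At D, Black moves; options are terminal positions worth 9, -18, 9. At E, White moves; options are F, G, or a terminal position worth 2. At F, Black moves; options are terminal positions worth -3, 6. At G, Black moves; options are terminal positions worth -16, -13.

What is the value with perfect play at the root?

2

C (Black): min(-15, -15) = -15
D (Black): min(9, -18, 9) = -18
B (White): max(-15, -18, 11) = 11
F (Black): min(-3, 6) = -3
G (Black): min(-16, -13) = -16
E (White): max(-3, -16, 2) = 2
Root (Black): min(11, 2) = 2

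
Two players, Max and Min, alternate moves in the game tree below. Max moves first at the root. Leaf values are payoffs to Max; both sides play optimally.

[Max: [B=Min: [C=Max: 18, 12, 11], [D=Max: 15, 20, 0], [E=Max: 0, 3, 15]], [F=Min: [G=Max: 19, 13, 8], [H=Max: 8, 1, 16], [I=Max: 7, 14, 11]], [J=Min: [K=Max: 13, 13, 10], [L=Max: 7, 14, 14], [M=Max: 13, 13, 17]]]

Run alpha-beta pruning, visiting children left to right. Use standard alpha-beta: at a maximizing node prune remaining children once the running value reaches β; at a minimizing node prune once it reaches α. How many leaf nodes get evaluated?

C [α=-∞,β=+∞]: v=18
D [α=-∞,β=18]: v=20 after child 2 ≥ β → β-cutoff, skip 1
E [α=-∞,β=18]: v=15
B [α=-∞,β=+∞]: v=15
G [α=15,β=+∞]: v=19
H [α=15,β=19]: v=16
I [α=15,β=16]: v=14
F [α=15,β=+∞]: v=14
K [α=15,β=+∞]: v=13
J [α=15,β=+∞]: v=13 after child 1 ≤ α → α-cutoff, skip 2
Root [α=-∞,β=+∞]: v=15
Leaves evaluated: 20 of 27.

20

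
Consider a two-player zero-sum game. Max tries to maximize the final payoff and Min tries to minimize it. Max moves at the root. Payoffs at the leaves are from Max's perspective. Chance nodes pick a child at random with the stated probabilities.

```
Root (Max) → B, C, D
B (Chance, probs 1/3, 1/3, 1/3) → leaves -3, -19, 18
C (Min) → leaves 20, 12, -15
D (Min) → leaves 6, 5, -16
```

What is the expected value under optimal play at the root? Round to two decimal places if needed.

B (Chance): 1/3·-3 + 1/3·-19 + 1/3·18 = -1.33
C (Min): min(20, 12, -15) = -15
D (Min): min(6, 5, -16) = -16
Root (Max): max(-1.33, -15, -16) = -1.33

-1.33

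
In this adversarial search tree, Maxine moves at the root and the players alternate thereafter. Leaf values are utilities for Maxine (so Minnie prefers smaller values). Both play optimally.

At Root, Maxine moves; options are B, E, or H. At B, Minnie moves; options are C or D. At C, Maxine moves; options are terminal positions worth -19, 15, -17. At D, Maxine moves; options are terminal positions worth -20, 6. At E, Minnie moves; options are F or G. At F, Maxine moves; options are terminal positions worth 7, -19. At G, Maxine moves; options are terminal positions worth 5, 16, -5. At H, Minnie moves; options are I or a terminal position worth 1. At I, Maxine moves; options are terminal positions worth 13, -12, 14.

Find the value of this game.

7

C (Maxine): max(-19, 15, -17) = 15
D (Maxine): max(-20, 6) = 6
B (Minnie): min(15, 6) = 6
F (Maxine): max(7, -19) = 7
G (Maxine): max(5, 16, -5) = 16
E (Minnie): min(7, 16) = 7
I (Maxine): max(13, -12, 14) = 14
H (Minnie): min(14, 1) = 1
Root (Maxine): max(6, 7, 1) = 7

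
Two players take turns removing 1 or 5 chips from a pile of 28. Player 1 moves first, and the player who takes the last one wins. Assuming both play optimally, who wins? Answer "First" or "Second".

Second

Positions where the player to move wins (W) vs loses (L):
i:   0  1  2  3  4  5  6  7  8  9 10 11 12 13 14 15 16 17 18 19 20 21 22 23 24 25 26 27 28
     L  W  L  W  L  W  L  W  L  W  L  W  L  W  L  W  L  W  L  W  L  W  L  W  L  W  L  W  L
Position 28 is L, so the second player wins.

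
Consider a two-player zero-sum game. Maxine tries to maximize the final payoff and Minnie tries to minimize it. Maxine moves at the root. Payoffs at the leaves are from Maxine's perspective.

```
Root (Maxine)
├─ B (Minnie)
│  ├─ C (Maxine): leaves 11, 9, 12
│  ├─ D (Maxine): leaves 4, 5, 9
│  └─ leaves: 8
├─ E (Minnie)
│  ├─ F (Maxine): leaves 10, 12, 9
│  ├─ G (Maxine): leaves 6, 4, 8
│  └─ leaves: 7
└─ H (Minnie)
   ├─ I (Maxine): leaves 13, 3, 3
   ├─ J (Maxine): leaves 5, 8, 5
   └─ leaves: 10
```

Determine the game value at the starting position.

8

C (Maxine): max(11, 9, 12) = 12
D (Maxine): max(4, 5, 9) = 9
B (Minnie): min(12, 9, 8) = 8
F (Maxine): max(10, 12, 9) = 12
G (Maxine): max(6, 4, 8) = 8
E (Minnie): min(12, 8, 7) = 7
I (Maxine): max(13, 3, 3) = 13
J (Maxine): max(5, 8, 5) = 8
H (Minnie): min(13, 8, 10) = 8
Root (Maxine): max(8, 7, 8) = 8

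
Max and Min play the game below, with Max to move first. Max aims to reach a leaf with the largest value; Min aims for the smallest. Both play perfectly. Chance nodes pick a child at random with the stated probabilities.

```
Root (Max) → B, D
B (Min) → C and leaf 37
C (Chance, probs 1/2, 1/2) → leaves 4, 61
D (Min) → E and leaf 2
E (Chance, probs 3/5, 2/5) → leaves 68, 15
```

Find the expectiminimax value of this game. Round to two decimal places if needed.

C (Chance): 1/2·4 + 1/2·61 = 32.5
B (Min): min(32.5, 37) = 32.5
E (Chance): 3/5·68 + 2/5·15 = 46.8
D (Min): min(46.8, 2) = 2
Root (Max): max(32.5, 2) = 32.5

32.5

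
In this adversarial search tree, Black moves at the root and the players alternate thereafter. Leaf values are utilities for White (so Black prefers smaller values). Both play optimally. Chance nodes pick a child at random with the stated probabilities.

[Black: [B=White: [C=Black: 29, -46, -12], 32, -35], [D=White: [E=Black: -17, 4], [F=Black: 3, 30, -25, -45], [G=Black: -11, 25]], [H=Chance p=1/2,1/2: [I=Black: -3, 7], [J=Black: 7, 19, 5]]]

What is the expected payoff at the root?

C (Black): min(29, -46, -12) = -46
B (White): max(-46, 32, -35) = 32
E (Black): min(-17, 4) = -17
F (Black): min(3, 30, -25, -45) = -45
G (Black): min(-11, 25) = -11
D (White): max(-17, -45, -11) = -11
I (Black): min(-3, 7) = -3
J (Black): min(7, 19, 5) = 5
H (Chance): 1/2·-3 + 1/2·5 = 1
Root (Black): min(32, -11, 1) = -11

-11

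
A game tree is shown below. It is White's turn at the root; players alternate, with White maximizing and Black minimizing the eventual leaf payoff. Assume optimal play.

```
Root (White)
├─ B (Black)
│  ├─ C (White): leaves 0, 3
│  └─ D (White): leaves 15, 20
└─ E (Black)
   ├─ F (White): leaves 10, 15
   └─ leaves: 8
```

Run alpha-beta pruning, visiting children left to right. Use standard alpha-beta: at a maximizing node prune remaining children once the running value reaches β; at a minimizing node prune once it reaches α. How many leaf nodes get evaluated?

6

C [α=-∞,β=+∞]: v=3
D [α=-∞,β=3]: v=15 after child 1 ≥ β → β-cutoff, skip 1
B [α=-∞,β=+∞]: v=3
F [α=3,β=+∞]: v=15
E [α=3,β=+∞]: v=8
Root [α=-∞,β=+∞]: v=8
Leaves evaluated: 6 of 7.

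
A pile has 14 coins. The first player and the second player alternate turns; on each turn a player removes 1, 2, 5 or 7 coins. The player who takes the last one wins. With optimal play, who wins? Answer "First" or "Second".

First

Compute winning (W) and losing (L) positions by backward induction:
i:   0  1  2  3  4  5  6  7  8  9 10 11 12 13 14
     L  W  W  L  W  W  L  W  W  L  W  W  L  W  W
Position 14 is W, so the first player wins.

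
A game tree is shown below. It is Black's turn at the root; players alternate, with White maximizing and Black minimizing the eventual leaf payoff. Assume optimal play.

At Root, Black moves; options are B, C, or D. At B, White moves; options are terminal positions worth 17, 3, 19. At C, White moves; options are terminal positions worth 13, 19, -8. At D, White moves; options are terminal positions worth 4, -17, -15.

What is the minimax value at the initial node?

B (White): max(17, 3, 19) = 19
C (White): max(13, 19, -8) = 19
D (White): max(4, -17, -15) = 4
Root (Black): min(19, 19, 4) = 4

4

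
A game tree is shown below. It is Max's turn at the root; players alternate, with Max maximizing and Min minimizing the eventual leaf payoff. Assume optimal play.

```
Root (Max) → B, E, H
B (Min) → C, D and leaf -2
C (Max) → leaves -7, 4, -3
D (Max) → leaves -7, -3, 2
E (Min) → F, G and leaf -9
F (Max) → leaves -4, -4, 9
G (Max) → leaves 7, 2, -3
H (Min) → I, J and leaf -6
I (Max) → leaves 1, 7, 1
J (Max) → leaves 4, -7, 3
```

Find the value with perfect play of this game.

C (Max): max(-7, 4, -3) = 4
D (Max): max(-7, -3, 2) = 2
B (Min): min(4, 2, -2) = -2
F (Max): max(-4, -4, 9) = 9
G (Max): max(7, 2, -3) = 7
E (Min): min(9, 7, -9) = -9
I (Max): max(1, 7, 1) = 7
J (Max): max(4, -7, 3) = 4
H (Min): min(7, 4, -6) = -6
Root (Max): max(-2, -9, -6) = -2

-2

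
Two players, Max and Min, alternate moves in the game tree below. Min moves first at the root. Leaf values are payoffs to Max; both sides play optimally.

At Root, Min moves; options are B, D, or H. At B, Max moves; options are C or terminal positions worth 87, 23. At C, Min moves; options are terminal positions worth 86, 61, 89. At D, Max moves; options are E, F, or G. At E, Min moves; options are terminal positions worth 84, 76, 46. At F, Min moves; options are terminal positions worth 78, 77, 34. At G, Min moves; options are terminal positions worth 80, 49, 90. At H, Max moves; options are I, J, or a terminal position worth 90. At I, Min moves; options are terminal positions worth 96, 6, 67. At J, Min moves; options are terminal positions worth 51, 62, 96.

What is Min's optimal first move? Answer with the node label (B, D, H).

C (Min): min(86, 61, 89) = 61
B (Max): max(61, 87, 23) = 87
E (Min): min(84, 76, 46) = 46
F (Min): min(78, 77, 34) = 34
G (Min): min(80, 49, 90) = 49
D (Max): max(46, 34, 49) = 49
I (Min): min(96, 6, 67) = 6
J (Min): min(51, 62, 96) = 51
H (Max): max(6, 51, 90) = 90
Root (Min): min(87, 49, 90) = 49
Min picks the child with the lowest value: D (value 49).

D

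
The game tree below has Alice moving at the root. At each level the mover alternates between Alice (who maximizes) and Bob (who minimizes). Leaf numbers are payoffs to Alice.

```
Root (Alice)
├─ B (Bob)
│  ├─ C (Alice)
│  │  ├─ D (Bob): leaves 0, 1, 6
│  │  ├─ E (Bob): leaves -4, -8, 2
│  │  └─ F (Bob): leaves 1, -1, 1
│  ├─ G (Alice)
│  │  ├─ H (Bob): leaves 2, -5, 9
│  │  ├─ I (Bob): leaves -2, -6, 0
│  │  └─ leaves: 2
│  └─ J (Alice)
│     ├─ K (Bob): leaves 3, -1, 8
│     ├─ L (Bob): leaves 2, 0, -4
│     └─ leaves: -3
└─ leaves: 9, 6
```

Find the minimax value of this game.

D (Bob): min(0, 1, 6) = 0
E (Bob): min(-4, -8, 2) = -8
F (Bob): min(1, -1, 1) = -1
C (Alice): max(0, -8, -1) = 0
H (Bob): min(2, -5, 9) = -5
I (Bob): min(-2, -6, 0) = -6
G (Alice): max(-5, -6, 2) = 2
K (Bob): min(3, -1, 8) = -1
L (Bob): min(2, 0, -4) = -4
J (Alice): max(-1, -4, -3) = -1
B (Bob): min(0, 2, -1) = -1
Root (Alice): max(-1, 9, 6) = 9

9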